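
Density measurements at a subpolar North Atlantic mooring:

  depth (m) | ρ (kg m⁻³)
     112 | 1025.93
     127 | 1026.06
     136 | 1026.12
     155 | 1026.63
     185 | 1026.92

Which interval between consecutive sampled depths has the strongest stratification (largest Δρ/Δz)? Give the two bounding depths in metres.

Compute the density gradient over each adjacent pair:
  112–127 m: Δρ/Δz = 0.13/15 = 8.7 × 10⁻³ kg m⁻⁴
  127–136 m: Δρ/Δz = 0.06/9 = 6.7 × 10⁻³ kg m⁻⁴
  136–155 m: Δρ/Δz = 0.51/19 = 0.027 kg m⁻⁴
  155–185 m: Δρ/Δz = 0.29/30 = 9.7 × 10⁻³ kg m⁻⁴
The largest gradient is in the 136–155 m interval — the pycnocline.

136–155 m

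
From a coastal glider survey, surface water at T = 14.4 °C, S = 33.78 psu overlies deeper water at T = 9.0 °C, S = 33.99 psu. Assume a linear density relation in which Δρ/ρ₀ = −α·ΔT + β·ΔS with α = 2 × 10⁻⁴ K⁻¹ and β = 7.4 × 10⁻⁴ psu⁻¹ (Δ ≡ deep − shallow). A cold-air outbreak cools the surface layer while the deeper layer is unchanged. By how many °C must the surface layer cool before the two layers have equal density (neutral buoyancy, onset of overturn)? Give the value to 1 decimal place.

Neutral buoyancy requires Δρ = 0, i.e. −α(T_deep − T_surf′) + β(S_deep − S_surf) = 0.
T_surf′ = T_deep − (β/α)·ΔS = 9.0 − (7.4 × 10⁻⁴/2 × 10⁻⁴)·(+0.21) = 8.223 °C.
Cooling required: 14.4 − (8.223) = 6.177 °C.

6.2 °C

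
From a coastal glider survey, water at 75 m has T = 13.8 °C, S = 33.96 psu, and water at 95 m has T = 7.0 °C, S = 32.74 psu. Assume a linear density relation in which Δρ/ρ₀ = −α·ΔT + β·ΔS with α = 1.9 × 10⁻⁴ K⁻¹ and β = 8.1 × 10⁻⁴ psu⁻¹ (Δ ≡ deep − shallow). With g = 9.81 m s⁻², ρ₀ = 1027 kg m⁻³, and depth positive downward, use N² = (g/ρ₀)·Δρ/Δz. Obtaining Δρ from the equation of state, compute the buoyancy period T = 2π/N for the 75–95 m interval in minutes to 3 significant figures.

8.58 min

ΔT = -6.8 K, ΔS = -1.22 psu (deep − shallow).
Δρ/ρ₀ = −αΔT + βΔS = 1.292 × 10⁻³ − 9.882 × 10⁻⁴ = 3.038 × 10⁻⁴, so Δρ ≈ 0.3120 kg m⁻³.
N² = (g/ρ₀)·Δρ/Δz = g·(Δρ/ρ₀)/Δz = 9.81 × 3.038 × 10⁻⁴ / 20 = 1.4901 × 10⁻⁴ s⁻².
N = √(1.4901 × 10⁻⁴) = 0.012207 rad s⁻¹ → T = 2π/N = 514.72 s = 8.5787 min ≈ 8.58 min.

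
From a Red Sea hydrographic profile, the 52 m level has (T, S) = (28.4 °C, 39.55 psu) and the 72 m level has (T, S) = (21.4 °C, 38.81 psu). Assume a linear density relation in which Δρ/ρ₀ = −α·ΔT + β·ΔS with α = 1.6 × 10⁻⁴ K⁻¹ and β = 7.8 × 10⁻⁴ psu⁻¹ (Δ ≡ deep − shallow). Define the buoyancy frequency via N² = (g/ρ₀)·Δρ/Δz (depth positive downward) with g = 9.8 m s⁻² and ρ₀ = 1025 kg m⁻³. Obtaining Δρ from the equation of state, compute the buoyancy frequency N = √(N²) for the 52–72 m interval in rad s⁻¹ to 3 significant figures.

0.0163 rad s⁻¹

ΔT = -7.0 K, ΔS = -0.74 psu (deep − shallow).
Δρ/ρ₀ = −αΔT + βΔS = 1.12 × 10⁻³ − 5.772 × 10⁻⁴ = 5.428 × 10⁻⁴, so Δρ ≈ 0.5564 kg m⁻³.
N² = (g/ρ₀)·Δρ/Δz = g·(Δρ/ρ₀)/Δz = 9.8 × 5.428 × 10⁻⁴ / 20 = 2.6597 × 10⁻⁴ s⁻².
N = √(2.6597 × 10⁻⁴) = 0.016309 rad s⁻¹ ≈ 0.0163 rad s⁻¹.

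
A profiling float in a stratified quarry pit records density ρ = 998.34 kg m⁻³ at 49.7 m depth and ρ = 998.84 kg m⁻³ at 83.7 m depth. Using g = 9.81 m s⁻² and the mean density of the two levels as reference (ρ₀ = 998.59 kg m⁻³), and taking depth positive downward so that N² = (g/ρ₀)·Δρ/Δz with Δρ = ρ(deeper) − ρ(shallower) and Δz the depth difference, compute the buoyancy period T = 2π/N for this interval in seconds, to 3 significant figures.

Δρ = 998.84 − 998.34 = 0.50 kg m⁻³ over Δz = 83.7 − 49.7 = 34 m.
N² = (9.81/998.59) × (0.50/34) = 1.4447 × 10⁻⁴ s⁻².
N = √(1.4447 × 10⁻⁴) = 0.012020 rad s⁻¹, so T = 2π/N = 522.73 s ≈ 523 s.

523 s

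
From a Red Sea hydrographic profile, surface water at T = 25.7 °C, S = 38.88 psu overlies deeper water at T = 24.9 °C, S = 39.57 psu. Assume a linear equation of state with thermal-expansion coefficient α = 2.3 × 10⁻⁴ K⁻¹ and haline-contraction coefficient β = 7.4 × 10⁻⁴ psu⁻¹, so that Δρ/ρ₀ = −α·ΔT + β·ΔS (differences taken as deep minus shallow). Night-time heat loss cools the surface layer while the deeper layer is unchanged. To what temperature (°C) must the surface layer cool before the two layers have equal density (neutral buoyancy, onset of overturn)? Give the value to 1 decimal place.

22.7 °C

Neutral buoyancy requires Δρ = 0, i.e. −α(T_deep − T_surf′) + β(S_deep − S_surf) = 0.
T_surf′ = T_deep − (β/α)·ΔS = 24.9 − (7.4 × 10⁻⁴/2.3 × 10⁻⁴)·(+0.69) = 22.680 °C.
Cooling required: 25.7 − (22.680) = 3.020 °C.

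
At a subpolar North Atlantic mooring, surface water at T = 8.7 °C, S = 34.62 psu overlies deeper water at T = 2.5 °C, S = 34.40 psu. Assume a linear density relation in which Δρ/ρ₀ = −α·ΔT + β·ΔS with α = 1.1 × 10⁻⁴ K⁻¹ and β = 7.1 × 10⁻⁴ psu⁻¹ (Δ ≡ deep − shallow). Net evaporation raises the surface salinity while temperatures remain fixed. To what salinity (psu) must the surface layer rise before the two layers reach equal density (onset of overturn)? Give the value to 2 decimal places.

35.36 psu

Neutral buoyancy requires −α(T_deep − T_surf) + β(S_deep − S_surf′) = 0.
S_surf′ = S_deep − (α/β)·ΔT = 34.40 − (1.1 × 10⁻⁴/7.1 × 10⁻⁴)·(-6.2) = 35.3606 psu.
Increase required: 35.3606 − 34.62 = 0.7406 psu.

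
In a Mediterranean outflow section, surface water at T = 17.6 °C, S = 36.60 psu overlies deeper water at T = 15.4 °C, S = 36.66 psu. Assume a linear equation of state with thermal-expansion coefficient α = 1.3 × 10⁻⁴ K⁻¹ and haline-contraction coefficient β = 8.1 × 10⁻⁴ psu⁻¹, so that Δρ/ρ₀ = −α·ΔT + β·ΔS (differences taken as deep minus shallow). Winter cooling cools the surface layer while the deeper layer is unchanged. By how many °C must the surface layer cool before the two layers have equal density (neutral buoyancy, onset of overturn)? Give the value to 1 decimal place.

Neutral buoyancy requires Δρ = 0, i.e. −α(T_deep − T_surf′) + β(S_deep − S_surf) = 0.
T_surf′ = T_deep − (β/α)·ΔS = 15.4 − (8.1 × 10⁻⁴/1.3 × 10⁻⁴)·(+0.06) = 15.026 °C.
Cooling required: 17.6 − (15.026) = 2.574 °C.

2.6 °C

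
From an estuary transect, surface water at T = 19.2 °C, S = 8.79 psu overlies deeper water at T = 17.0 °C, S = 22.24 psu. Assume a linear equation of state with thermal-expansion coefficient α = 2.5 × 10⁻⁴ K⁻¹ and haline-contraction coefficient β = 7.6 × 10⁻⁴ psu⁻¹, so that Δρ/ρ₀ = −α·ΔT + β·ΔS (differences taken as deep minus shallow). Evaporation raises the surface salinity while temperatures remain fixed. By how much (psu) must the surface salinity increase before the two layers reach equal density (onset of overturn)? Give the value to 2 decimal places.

Neutral buoyancy requires −α(T_deep − T_surf) + β(S_deep − S_surf′) = 0.
S_surf′ = S_deep − (α/β)·ΔT = 22.24 − (2.5 × 10⁻⁴/7.6 × 10⁻⁴)·(-2.2) = 22.9637 psu.
Increase required: 22.9637 − 8.79 = 14.1737 psu.

14.17 psu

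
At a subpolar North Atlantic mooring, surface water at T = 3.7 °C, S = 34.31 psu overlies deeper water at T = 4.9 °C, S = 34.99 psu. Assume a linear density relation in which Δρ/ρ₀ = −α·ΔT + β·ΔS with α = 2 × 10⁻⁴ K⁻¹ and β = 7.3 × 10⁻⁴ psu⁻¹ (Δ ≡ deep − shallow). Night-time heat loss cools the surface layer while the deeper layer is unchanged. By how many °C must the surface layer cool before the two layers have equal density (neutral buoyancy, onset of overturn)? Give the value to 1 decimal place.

1.3 °C

Neutral buoyancy requires Δρ = 0, i.e. −α(T_deep − T_surf′) + β(S_deep − S_surf) = 0.
T_surf′ = T_deep − (β/α)·ΔS = 4.9 − (7.3 × 10⁻⁴/2 × 10⁻⁴)·(+0.68) = 2.418 °C.
Cooling required: 3.7 − (2.418) = 1.282 °C.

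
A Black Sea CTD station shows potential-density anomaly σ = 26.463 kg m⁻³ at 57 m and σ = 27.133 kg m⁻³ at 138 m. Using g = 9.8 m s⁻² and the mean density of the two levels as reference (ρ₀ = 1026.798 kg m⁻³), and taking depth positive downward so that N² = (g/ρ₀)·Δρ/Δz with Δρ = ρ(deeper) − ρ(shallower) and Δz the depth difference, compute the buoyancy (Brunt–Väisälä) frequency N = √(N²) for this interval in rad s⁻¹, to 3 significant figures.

Δρ = 1027.133 − 1026.463 = 0.670 kg m⁻³ over Δz = 138 − 57 = 81 m.
N² = (9.8/1026.798) × (0.670/81) = 7.8946 × 10⁻⁵ s⁻².
N = √(7.8946 × 10⁻⁵) = 8.8852 × 10⁻³ rad s⁻¹ ≈ 8.89 × 10⁻³ rad s⁻¹.

8.89 × 10⁻³ rad s⁻¹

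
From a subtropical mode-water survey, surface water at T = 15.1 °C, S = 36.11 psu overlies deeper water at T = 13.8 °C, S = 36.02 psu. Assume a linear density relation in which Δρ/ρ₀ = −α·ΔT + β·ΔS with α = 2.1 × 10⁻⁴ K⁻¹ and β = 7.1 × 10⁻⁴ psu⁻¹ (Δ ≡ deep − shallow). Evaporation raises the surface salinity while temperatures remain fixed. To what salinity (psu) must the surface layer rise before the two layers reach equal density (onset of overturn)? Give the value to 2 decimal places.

Neutral buoyancy requires −α(T_deep − T_surf) + β(S_deep − S_surf′) = 0.
S_surf′ = S_deep − (α/β)·ΔT = 36.02 − (2.1 × 10⁻⁴/7.1 × 10⁻⁴)·(-1.3) = 36.4045 psu.
Increase required: 36.4045 − 36.11 = 0.2945 psu.

36.40 psu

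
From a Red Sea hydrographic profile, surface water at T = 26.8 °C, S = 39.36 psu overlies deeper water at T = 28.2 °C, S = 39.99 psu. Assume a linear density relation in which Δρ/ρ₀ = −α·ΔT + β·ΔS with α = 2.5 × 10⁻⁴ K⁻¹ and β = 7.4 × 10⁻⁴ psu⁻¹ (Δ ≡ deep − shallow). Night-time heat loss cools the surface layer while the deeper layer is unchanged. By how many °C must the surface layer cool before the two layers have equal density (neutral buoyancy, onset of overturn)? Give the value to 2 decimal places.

Neutral buoyancy requires Δρ = 0, i.e. −α(T_deep − T_surf′) + β(S_deep − S_surf) = 0.
T_surf′ = T_deep − (β/α)·ΔS = 28.2 − (7.4 × 10⁻⁴/2.5 × 10⁻⁴)·(+0.63) = 26.3352 °C.
Cooling required: 26.8 − (26.3352) = 0.4648 °C.

0.46 °C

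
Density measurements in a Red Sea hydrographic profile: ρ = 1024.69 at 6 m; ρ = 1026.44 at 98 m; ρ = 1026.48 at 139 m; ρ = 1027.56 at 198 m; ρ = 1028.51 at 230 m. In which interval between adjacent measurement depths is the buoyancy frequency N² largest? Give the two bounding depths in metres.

Compute the density gradient over each adjacent pair:
  6–98 m: Δρ/Δz = 1.75/92 = 0.019 kg m⁻⁴
  98–139 m: Δρ/Δz = 0.04/41 = 9.8 × 10⁻⁴ kg m⁻⁴
  139–198 m: Δρ/Δz = 1.08/59 = 0.018 kg m⁻⁴
  198–230 m: Δρ/Δz = 0.95/32 = 0.030 kg m⁻⁴
The largest gradient is in the 198–230 m interval — the pycnocline.

198–230 m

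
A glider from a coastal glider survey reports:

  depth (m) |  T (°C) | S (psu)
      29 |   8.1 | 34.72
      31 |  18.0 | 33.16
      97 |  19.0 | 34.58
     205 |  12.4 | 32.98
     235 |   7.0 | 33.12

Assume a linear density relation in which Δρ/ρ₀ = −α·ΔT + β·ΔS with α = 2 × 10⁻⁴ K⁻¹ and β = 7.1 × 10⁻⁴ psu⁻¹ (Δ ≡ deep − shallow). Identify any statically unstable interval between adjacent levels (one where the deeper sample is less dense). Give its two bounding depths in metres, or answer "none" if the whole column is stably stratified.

Evaluate Δρ/ρ₀ = −αΔT + βΔS across each adjacent pair:
  29–31 m: −αΔT+βΔS = −(2 × 10⁻⁴)(+9.9)+(7.1 × 10⁻⁴)(-1.56) = -3.1 × 10⁻³ → UNSTABLE
  31–97 m: −αΔT+βΔS = −(2 × 10⁻⁴)(+1.0)+(7.1 × 10⁻⁴)(+1.42) = 8.1 × 10⁻⁴ → stable
  97–205 m: −αΔT+βΔS = −(2 × 10⁻⁴)(-6.6)+(7.1 × 10⁻⁴)(-1.60) = 1.8 × 10⁻⁴ → stable
  205–235 m: −αΔT+βΔS = −(2 × 10⁻⁴)(-5.4)+(7.1 × 10⁻⁴)(+0.14) = 1.2 × 10⁻³ → stable
The 29–31 m interval has Δρ < 0: lighter water underlies denser water.

29–31 m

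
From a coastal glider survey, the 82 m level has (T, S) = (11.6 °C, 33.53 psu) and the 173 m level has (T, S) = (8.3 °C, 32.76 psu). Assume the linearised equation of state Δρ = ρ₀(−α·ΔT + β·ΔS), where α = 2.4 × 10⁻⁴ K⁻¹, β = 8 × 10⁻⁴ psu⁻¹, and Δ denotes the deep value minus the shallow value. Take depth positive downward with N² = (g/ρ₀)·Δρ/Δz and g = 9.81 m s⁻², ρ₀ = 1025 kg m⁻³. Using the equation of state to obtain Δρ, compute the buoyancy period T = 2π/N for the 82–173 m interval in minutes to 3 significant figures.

ΔT = -3.3 K, ΔS = -0.77 psu (deep − shallow).
Δρ/ρ₀ = −αΔT + βΔS = 7.92 × 10⁻⁴ − 6.16 × 10⁻⁴ = 1.76 × 10⁻⁴, so Δρ ≈ 0.1804 kg m⁻³.
N² = (g/ρ₀)·Δρ/Δz = g·(Δρ/ρ₀)/Δz = 9.81 × 1.76 × 10⁻⁴ / 91 = 1.8973 × 10⁻⁵ s⁻².
N = √(1.8973 × 10⁻⁵) = 4.3558 × 10⁻³ rad s⁻¹ → T = 2π/N = 1.4425 × 10³ s = 24.042 min ≈ 24.0 min.

24.0 min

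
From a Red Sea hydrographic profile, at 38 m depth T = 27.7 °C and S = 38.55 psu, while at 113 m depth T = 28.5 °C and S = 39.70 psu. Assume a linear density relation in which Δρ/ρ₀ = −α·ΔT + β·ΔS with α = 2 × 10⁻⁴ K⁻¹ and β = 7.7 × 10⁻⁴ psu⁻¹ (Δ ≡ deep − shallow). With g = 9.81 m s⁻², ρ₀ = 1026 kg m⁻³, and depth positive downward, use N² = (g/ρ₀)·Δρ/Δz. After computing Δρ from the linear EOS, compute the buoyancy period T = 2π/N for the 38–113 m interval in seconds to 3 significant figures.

645 s

ΔT = +0.8 K, ΔS = +1.15 psu (deep − shallow).
Δρ/ρ₀ = −αΔT + βΔS = -1.60 × 10⁻⁴ + 8.855 × 10⁻⁴ = 7.255 × 10⁻⁴, so Δρ ≈ 0.7444 kg m⁻³.
N² = (g/ρ₀)·Δρ/Δz = g·(Δρ/ρ₀)/Δz = 9.81 × 7.255 × 10⁻⁴ / 75 = 9.4895 × 10⁻⁵ s⁻².
N = √(9.4895 × 10⁻⁵) = 9.7414 × 10⁻³ rad s⁻¹ → T = 2π/N = 645.00 s ≈ 645 s.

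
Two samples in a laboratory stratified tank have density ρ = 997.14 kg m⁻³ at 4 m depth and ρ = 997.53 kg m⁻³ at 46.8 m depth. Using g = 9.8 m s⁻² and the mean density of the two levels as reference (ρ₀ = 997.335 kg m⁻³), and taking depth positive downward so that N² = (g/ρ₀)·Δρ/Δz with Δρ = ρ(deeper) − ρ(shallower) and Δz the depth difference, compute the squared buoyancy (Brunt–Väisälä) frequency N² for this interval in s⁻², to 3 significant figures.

8.95 × 10⁻⁵ s⁻²

Δρ = 997.53 − 997.14 = 0.39 kg m⁻³ over Δz = 46.8 − 4 = 42.8 m.
N² = (9.8/997.335) × (0.39/42.8) = 8.9538 × 10⁻⁵ s⁻² ≈ 8.95 × 10⁻⁵ s⁻².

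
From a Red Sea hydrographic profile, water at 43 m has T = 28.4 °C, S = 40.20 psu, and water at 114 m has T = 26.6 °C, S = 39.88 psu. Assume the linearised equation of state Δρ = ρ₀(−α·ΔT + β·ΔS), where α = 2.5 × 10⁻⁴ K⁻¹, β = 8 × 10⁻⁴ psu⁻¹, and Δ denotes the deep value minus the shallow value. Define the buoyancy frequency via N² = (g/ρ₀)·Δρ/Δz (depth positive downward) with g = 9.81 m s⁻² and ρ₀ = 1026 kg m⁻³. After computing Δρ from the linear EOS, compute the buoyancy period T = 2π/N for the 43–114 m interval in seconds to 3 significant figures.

1.21 × 10³ s

ΔT = -1.8 K, ΔS = -0.32 psu (deep − shallow).
Δρ/ρ₀ = −αΔT + βΔS = 4.50 × 10⁻⁴ − 2.56 × 10⁻⁴ = 1.94 × 10⁻⁴, so Δρ ≈ 0.1990 kg m⁻³.
N² = (g/ρ₀)·Δρ/Δz = g·(Δρ/ρ₀)/Δz = 9.81 × 1.94 × 10⁻⁴ / 71 = 2.6805 × 10⁻⁵ s⁻².
N = √(2.6805 × 10⁻⁵) = 5.1774 × 10⁻³ rad s⁻¹ → T = 2π/N = 1.2136 × 10³ s ≈ 1.21 × 10³ s.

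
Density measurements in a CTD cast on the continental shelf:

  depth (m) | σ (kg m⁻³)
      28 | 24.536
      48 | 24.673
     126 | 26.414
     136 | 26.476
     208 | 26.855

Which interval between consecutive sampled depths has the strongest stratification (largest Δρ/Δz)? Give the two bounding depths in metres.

48–126 m

Compute the density gradient over each adjacent pair:
  28–48 m: Δρ/Δz = 0.137/20 = 6.9 × 10⁻³ kg m⁻⁴
  48–126 m: Δρ/Δz = 1.741/78 = 0.022 kg m⁻⁴
  126–136 m: Δρ/Δz = 0.062/10 = 6.2 × 10⁻³ kg m⁻⁴
  136–208 m: Δρ/Δz = 0.379/72 = 5.3 × 10⁻³ kg m⁻⁴
The largest gradient is in the 48–126 m interval — the pycnocline.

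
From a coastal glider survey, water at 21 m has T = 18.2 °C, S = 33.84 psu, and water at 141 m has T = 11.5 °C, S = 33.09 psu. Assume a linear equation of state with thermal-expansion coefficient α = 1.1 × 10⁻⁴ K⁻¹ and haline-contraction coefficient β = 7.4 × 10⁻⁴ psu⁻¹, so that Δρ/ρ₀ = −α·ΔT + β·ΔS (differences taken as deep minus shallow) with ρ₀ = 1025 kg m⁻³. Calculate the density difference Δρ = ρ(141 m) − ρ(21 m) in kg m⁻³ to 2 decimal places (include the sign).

+0.19 kg m⁻³

ΔT = -6.7 K, ΔS = -0.75 psu (deep − shallow).
Δρ/ρ₀ = −(1.1 × 10⁻⁴)(-6.7) + (7.4 × 10⁻⁴)(-0.75) = 1.82 × 10⁻⁴.
Δρ = 1025 × (1.82 × 10⁻⁴) = +0.19 kg m⁻³.
Positive Δρ: denser below, stable.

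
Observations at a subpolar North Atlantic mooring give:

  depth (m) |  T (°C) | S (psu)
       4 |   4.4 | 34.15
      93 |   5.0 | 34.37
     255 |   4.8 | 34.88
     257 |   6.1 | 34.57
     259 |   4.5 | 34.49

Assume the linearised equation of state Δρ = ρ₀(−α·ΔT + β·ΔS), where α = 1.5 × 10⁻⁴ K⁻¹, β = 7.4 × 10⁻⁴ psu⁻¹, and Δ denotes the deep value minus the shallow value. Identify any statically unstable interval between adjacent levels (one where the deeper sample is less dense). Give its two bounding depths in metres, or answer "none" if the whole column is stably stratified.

255–257 m

Evaluate Δρ/ρ₀ = −αΔT + βΔS across each adjacent pair:
  4–93 m: −αΔT+βΔS = −(1.5 × 10⁻⁴)(+0.6)+(7.4 × 10⁻⁴)(+0.22) = 7.3 × 10⁻⁵ → stable
  93–255 m: −αΔT+βΔS = −(1.5 × 10⁻⁴)(-0.2)+(7.4 × 10⁻⁴)(+0.51) = 4.1 × 10⁻⁴ → stable
  255–257 m: −αΔT+βΔS = −(1.5 × 10⁻⁴)(+1.3)+(7.4 × 10⁻⁴)(-0.31) = -4.2 × 10⁻⁴ → UNSTABLE
  257–259 m: −αΔT+βΔS = −(1.5 × 10⁻⁴)(-1.6)+(7.4 × 10⁻⁴)(-0.08) = 1.8 × 10⁻⁴ → stable
The 255–257 m interval has Δρ < 0: lighter water underlies denser water.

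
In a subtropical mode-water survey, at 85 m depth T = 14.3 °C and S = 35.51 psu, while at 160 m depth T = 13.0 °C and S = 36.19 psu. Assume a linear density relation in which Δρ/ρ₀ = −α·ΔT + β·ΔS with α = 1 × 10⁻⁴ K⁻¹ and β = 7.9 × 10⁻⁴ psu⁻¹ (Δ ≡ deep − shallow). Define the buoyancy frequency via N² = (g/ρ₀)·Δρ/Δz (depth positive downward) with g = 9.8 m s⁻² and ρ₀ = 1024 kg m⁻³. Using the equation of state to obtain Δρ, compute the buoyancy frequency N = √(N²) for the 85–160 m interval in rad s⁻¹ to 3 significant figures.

ΔT = -1.3 K, ΔS = +0.68 psu (deep − shallow).
Δρ/ρ₀ = −αΔT + βΔS = 1.30 × 10⁻⁴ + 5.372 × 10⁻⁴ = 6.672 × 10⁻⁴, so Δρ ≈ 0.6832 kg m⁻³.
N² = (g/ρ₀)·Δρ/Δz = g·(Δρ/ρ₀)/Δz = 9.8 × 6.672 × 10⁻⁴ / 75 = 8.7181 × 10⁻⁵ s⁻².
N = √(8.7181 × 10⁻⁵) = 9.3371 × 10⁻³ rad s⁻¹ ≈ 9.34 × 10⁻³ rad s⁻¹.

9.34 × 10⁻³ rad s⁻¹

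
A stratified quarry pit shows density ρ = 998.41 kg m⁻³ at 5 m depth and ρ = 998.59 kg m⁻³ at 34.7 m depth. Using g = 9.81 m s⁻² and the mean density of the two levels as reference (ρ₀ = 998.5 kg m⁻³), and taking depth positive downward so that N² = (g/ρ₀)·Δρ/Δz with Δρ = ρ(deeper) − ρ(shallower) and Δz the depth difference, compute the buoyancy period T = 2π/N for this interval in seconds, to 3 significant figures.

814 s

Δρ = 998.59 − 998.41 = 0.18 kg m⁻³ over Δz = 34.7 − 5 = 29.7 m.
N² = (9.81/998.5) × (0.18/29.7) = 5.9544 × 10⁻⁵ s⁻².
N = √(5.9544 × 10⁻⁵) = 7.7165 × 10⁻³ rad s⁻¹, so T = 2π/N = 814.25 s ≈ 814 s.
N² > 0, so the interval is statically stable.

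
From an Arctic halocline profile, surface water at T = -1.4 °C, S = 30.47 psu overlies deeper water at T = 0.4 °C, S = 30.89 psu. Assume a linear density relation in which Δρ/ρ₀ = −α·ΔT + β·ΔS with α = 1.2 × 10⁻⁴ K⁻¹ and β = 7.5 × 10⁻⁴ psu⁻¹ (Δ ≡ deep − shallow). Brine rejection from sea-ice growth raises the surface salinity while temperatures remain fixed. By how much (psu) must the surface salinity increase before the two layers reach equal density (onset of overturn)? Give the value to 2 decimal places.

Neutral buoyancy requires −α(T_deep − T_surf) + β(S_deep − S_surf′) = 0.
S_surf′ = S_deep − (α/β)·ΔT = 30.89 − (1.2 × 10⁻⁴/7.5 × 10⁻⁴)·(+1.8) = 30.6020 psu.
Increase required: 30.6020 − 30.47 = 0.1320 psu.

0.13 psu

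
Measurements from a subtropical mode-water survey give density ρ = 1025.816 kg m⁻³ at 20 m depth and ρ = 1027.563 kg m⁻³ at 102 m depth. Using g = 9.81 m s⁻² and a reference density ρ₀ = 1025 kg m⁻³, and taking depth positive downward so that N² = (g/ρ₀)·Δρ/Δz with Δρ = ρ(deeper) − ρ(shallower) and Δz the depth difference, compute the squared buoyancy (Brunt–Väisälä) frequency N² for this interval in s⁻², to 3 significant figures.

Δρ = 1027.563 − 1025.816 = 1.747 kg m⁻³ over Δz = 102 − 20 = 82 m.
N² = (9.81/1025) × (1.747/82) = 2.0390 × 10⁻⁴ s⁻² ≈ 2.04 × 10⁻⁴ s⁻².
N² > 0, so the interval is statically stable.

2.04 × 10⁻⁴ s⁻²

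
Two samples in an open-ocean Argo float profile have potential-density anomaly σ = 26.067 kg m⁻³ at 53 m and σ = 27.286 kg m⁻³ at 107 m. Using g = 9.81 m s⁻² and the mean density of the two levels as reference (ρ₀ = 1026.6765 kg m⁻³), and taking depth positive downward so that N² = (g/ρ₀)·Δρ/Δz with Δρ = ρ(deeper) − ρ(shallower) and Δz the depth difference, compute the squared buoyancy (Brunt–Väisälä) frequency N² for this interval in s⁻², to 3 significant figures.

Δρ = 1027.286 − 1026.067 = 1.219 kg m⁻³ over Δz = 107 − 53 = 54 m.
N² = (9.81/1026.6765) × (1.219/54) = 2.1570 × 10⁻⁴ s⁻² ≈ 2.16 × 10⁻⁴ s⁻².

2.16 × 10⁻⁴ s⁻²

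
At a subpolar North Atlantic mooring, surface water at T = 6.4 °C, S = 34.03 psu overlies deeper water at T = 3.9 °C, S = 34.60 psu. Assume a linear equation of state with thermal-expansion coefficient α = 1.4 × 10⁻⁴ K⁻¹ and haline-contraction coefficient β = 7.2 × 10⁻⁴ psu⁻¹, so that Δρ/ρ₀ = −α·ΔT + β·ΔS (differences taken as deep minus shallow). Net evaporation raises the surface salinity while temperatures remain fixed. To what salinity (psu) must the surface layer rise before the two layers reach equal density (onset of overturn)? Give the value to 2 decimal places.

35.09 psu

Neutral buoyancy requires −α(T_deep − T_surf) + β(S_deep − S_surf′) = 0.
S_surf′ = S_deep − (α/β)·ΔT = 34.60 − (1.4 × 10⁻⁴/7.2 × 10⁻⁴)·(-2.5) = 35.0861 psu.
Increase required: 35.0861 − 34.03 = 1.0561 psu.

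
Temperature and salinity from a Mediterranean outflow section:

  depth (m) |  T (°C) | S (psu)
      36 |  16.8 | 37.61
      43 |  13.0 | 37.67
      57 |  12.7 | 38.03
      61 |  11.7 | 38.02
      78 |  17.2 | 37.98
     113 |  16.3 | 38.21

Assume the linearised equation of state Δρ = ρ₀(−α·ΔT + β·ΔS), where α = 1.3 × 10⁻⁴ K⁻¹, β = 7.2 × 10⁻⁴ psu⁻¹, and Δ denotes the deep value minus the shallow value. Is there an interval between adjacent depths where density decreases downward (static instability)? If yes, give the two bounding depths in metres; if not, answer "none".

61–78 m

Evaluate Δρ/ρ₀ = −αΔT + βΔS across each adjacent pair:
  36–43 m: −αΔT+βΔS = −(1.3 × 10⁻⁴)(-3.8)+(7.2 × 10⁻⁴)(+0.06) = 5.4 × 10⁻⁴ → stable
  43–57 m: −αΔT+βΔS = −(1.3 × 10⁻⁴)(-0.3)+(7.2 × 10⁻⁴)(+0.36) = 3.0 × 10⁻⁴ → stable
  57–61 m: −αΔT+βΔS = −(1.3 × 10⁻⁴)(-1.0)+(7.2 × 10⁻⁴)(-0.01) = 1.2 × 10⁻⁴ → stable
  61–78 m: −αΔT+βΔS = −(1.3 × 10⁻⁴)(+5.5)+(7.2 × 10⁻⁴)(-0.04) = -7.4 × 10⁻⁴ → UNSTABLE
  78–113 m: −αΔT+βΔS = −(1.3 × 10⁻⁴)(-0.9)+(7.2 × 10⁻⁴)(+0.23) = 2.8 × 10⁻⁴ → stable
The 61–78 m interval has Δρ < 0: lighter water underlies denser water.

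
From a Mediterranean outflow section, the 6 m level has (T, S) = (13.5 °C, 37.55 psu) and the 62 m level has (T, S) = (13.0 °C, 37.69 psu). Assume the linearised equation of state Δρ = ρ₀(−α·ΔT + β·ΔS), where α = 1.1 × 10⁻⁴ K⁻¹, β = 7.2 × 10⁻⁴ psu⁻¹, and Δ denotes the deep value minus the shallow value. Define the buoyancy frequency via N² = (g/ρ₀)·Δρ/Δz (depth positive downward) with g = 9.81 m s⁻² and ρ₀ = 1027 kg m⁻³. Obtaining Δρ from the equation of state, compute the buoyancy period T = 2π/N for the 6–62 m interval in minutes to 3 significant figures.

ΔT = -0.5 K, ΔS = +0.14 psu (deep − shallow).
Δρ/ρ₀ = −αΔT + βΔS = 5.50 × 10⁻⁵ + 1.008 × 10⁻⁴ = 1.558 × 10⁻⁴, so Δρ ≈ 0.1600 kg m⁻³.
N² = (g/ρ₀)·Δρ/Δz = g·(Δρ/ρ₀)/Δz = 9.81 × 1.558 × 10⁻⁴ / 56 = 2.7293 × 10⁻⁵ s⁻².
N = √(2.7293 × 10⁻⁵) = 5.2243 × 10⁻³ rad s⁻¹ → T = 2π/N = 1.2027 × 10³ s = 20.045 min ≈ 20.0 min.

20.0 min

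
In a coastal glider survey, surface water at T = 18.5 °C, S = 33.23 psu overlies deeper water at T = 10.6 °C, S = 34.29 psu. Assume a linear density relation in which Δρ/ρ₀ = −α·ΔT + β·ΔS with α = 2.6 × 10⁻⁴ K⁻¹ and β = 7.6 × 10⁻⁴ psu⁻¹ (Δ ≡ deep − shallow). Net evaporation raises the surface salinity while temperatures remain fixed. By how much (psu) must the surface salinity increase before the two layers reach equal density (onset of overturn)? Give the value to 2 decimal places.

Neutral buoyancy requires −α(T_deep − T_surf) + β(S_deep − S_surf′) = 0.
S_surf′ = S_deep − (α/β)·ΔT = 34.29 − (2.6 × 10⁻⁴/7.6 × 10⁻⁴)·(-7.9) = 36.9926 psu.
Increase required: 36.9926 − 33.23 = 3.7626 psu.

3.76 psu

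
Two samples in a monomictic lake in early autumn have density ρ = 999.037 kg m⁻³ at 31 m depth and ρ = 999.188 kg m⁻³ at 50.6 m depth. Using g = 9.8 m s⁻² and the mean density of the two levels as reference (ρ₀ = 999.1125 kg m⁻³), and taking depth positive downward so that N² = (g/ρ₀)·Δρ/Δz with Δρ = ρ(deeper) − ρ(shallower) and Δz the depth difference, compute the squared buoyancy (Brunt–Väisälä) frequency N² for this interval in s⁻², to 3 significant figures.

Δρ = 999.188 − 999.037 = 0.151 kg m⁻³ over Δz = 50.6 − 31 = 19.6 m.
N² = (9.8/999.1125) × (0.151/19.6) = 7.5567 × 10⁻⁵ s⁻² ≈ 7.56 × 10⁻⁵ s⁻².

7.56 × 10⁻⁵ s⁻²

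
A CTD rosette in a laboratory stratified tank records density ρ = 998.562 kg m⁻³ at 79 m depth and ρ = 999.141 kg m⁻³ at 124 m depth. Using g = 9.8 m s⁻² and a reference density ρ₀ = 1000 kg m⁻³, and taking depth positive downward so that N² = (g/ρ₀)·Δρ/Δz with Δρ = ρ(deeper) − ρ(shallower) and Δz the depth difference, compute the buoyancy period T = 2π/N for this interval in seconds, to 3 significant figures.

560 s

Δρ = 999.141 − 998.562 = 0.579 kg m⁻³ over Δz = 124 − 79 = 45 m.
N² = (9.8/1000) × (0.579/45) = 1.2609 × 10⁻⁴ s⁻².
N = √(1.2609 × 10⁻⁴) = 0.011229 rad s⁻¹, so T = 2π/N = 559.55 s ≈ 560 s.
N² > 0, so the interval is statically stable.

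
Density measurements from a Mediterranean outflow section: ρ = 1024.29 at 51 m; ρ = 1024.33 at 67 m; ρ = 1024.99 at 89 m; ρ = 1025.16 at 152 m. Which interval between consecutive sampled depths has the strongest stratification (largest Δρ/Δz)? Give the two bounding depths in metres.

67–89 m

Compute the density gradient over each adjacent pair:
  51–67 m: Δρ/Δz = 0.04/16 = 2.5 × 10⁻³ kg m⁻⁴
  67–89 m: Δρ/Δz = 0.66/22 = 0.030 kg m⁻⁴
  89–152 m: Δρ/Δz = 0.17/63 = 2.7 × 10⁻³ kg m⁻⁴
The largest gradient is in the 67–89 m interval — the pycnocline.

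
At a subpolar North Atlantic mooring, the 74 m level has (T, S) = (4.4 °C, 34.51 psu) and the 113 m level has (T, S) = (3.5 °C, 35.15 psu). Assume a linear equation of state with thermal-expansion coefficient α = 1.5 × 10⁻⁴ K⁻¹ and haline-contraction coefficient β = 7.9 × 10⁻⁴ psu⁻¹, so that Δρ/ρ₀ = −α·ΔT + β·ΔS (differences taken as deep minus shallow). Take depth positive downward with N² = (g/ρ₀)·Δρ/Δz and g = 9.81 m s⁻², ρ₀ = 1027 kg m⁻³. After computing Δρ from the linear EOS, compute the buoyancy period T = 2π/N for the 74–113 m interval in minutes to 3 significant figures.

ΔT = -0.9 K, ΔS = +0.64 psu (deep − shallow).
Δρ/ρ₀ = −αΔT + βΔS = 1.35 × 10⁻⁴ + 5.056 × 10⁻⁴ = 6.406 × 10⁻⁴, so Δρ ≈ 0.6579 kg m⁻³.
N² = (g/ρ₀)·Δρ/Δz = g·(Δρ/ρ₀)/Δz = 9.81 × 6.406 × 10⁻⁴ / 39 = 1.6114 × 10⁻⁴ s⁻².
N = √(1.6114 × 10⁻⁴) = 0.012694 rad s⁻¹ → T = 2π/N = 494.97 s = 8.2495 min ≈ 8.25 min.

8.25 min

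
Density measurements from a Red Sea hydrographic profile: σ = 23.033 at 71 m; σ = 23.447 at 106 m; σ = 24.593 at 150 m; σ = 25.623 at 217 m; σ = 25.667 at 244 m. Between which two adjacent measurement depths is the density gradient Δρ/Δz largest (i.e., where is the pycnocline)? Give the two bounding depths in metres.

Compute the density gradient over each adjacent pair:
  71–106 m: Δρ/Δz = 0.414/35 = 0.012 kg m⁻⁴
  106–150 m: Δρ/Δz = 1.146/44 = 0.026 kg m⁻⁴
  150–217 m: Δρ/Δz = 1.030/67 = 0.015 kg m⁻⁴
  217–244 m: Δρ/Δz = 0.044/27 = 1.6 × 10⁻³ kg m⁻⁴
The largest gradient is in the 106–150 m interval — the pycnocline.

106–150 m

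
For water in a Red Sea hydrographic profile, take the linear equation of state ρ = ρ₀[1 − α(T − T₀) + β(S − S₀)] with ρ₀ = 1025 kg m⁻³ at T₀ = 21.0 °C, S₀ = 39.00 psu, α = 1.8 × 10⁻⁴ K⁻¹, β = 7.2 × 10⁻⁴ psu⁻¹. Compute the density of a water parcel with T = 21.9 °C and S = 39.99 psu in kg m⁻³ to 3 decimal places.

T − T₀ = +0.9 K, S − S₀ = +0.99 psu.
Bracket = 1 − α·(+0.9) + β·(+0.99) = 1 + (5.508 × 10⁻⁴) = 1.0005508.
ρ = 1025 × 1.0005508 = 1025.565 kg m⁻³.

1025.565 kg m⁻³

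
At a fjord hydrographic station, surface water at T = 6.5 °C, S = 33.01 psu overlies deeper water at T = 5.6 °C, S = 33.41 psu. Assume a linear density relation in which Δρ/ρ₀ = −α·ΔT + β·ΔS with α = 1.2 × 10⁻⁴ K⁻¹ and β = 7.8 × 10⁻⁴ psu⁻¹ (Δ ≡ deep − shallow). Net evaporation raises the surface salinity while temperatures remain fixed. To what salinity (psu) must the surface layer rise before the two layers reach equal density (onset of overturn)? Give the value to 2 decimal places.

33.55 psu

Neutral buoyancy requires −α(T_deep − T_surf) + β(S_deep − S_surf′) = 0.
S_surf′ = S_deep − (α/β)·ΔT = 33.41 − (1.2 × 10⁻⁴/7.8 × 10⁻⁴)·(-0.9) = 33.5485 psu.
Increase required: 33.5485 − 33.01 = 0.5385 psu.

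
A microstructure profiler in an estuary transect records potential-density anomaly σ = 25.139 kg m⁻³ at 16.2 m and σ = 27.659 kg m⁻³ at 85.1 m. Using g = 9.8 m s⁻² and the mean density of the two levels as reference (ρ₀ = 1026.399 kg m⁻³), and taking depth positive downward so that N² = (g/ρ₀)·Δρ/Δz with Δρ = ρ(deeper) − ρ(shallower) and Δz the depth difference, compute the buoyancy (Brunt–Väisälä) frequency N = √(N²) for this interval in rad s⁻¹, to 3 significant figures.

0.0187 rad s⁻¹

Δρ = 1027.659 − 1025.139 = 2.520 kg m⁻³ over Δz = 85.1 − 16.2 = 68.9 m.
N² = (9.8/1026.399) × (2.520/68.9) = 3.4921 × 10⁻⁴ s⁻².
N = √(3.4921 × 10⁻⁴) = 0.018687 rad s⁻¹ ≈ 0.0187 rad s⁻¹.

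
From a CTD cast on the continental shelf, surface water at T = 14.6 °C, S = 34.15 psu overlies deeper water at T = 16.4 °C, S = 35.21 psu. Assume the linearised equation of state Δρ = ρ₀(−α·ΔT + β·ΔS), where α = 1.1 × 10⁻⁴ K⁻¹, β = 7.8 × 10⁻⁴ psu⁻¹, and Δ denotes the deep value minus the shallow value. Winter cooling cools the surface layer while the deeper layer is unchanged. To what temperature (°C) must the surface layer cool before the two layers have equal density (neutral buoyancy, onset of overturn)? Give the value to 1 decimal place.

Neutral buoyancy requires Δρ = 0, i.e. −α(T_deep − T_surf′) + β(S_deep − S_surf) = 0.
T_surf′ = T_deep − (β/α)·ΔS = 16.4 − (7.8 × 10⁻⁴/1.1 × 10⁻⁴)·(+1.06) = 8.884 °C.
Cooling required: 14.6 − (8.884) = 5.716 °C.

8.9 °C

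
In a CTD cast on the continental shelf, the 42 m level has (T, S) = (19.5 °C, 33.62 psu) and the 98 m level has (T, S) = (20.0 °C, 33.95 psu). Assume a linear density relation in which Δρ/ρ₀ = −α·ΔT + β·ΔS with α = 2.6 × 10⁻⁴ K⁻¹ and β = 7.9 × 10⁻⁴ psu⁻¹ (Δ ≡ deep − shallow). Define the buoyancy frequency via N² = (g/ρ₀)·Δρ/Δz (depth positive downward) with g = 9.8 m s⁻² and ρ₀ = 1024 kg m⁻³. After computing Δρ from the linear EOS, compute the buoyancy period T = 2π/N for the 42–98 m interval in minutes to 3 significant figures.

ΔT = +0.5 K, ΔS = +0.33 psu (deep − shallow).
Δρ/ρ₀ = −αΔT + βΔS = -1.30 × 10⁻⁴ + 2.607 × 10⁻⁴ = 1.307 × 10⁻⁴, so Δρ ≈ 0.1338 kg m⁻³.
N² = (g/ρ₀)·Δρ/Δz = g·(Δρ/ρ₀)/Δz = 9.8 × 1.307 × 10⁻⁴ / 56 = 2.2873 × 10⁻⁵ s⁻².
N = √(2.2873 × 10⁻⁵) = 4.7826 × 10⁻³ rad s⁻¹ → T = 2π/N = 1.3138 × 10³ s = 21.897 min ≈ 21.9 min.

21.9 min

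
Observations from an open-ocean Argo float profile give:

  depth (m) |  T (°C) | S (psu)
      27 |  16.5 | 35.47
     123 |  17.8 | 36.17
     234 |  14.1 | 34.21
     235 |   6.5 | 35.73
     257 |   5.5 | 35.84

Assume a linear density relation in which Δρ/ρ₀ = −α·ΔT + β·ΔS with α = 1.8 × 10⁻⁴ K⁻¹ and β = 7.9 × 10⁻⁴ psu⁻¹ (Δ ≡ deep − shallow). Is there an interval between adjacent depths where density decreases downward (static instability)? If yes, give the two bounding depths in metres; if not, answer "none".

123–234 m

Evaluate Δρ/ρ₀ = −αΔT + βΔS across each adjacent pair:
  27–123 m: −αΔT+βΔS = −(1.8 × 10⁻⁴)(+1.3)+(7.9 × 10⁻⁴)(+0.70) = 3.2 × 10⁻⁴ → stable
  123–234 m: −αΔT+βΔS = −(1.8 × 10⁻⁴)(-3.7)+(7.9 × 10⁻⁴)(-1.96) = -8.8 × 10⁻⁴ → UNSTABLE
  234–235 m: −αΔT+βΔS = −(1.8 × 10⁻⁴)(-7.6)+(7.9 × 10⁻⁴)(+1.52) = 2.6 × 10⁻³ → stable
  235–257 m: −αΔT+βΔS = −(1.8 × 10⁻⁴)(-1.0)+(7.9 × 10⁻⁴)(+0.11) = 2.7 × 10⁻⁴ → stable
The 123–234 m interval has Δρ < 0: lighter water underlies denser water.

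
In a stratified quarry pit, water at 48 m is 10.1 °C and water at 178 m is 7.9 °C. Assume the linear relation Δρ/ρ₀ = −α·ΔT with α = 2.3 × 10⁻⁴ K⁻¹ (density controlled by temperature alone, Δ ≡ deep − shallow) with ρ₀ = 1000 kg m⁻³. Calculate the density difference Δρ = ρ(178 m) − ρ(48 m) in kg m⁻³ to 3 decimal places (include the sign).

+0.506 kg m⁻³

ΔT = -2.2 K, Δρ/ρ₀ = −αΔT = 5.06 × 10⁻⁴.
Δρ = 1000 × (5.06 × 10⁻⁴) = +0.506 kg m⁻³.
Positive Δρ: denser below, stable.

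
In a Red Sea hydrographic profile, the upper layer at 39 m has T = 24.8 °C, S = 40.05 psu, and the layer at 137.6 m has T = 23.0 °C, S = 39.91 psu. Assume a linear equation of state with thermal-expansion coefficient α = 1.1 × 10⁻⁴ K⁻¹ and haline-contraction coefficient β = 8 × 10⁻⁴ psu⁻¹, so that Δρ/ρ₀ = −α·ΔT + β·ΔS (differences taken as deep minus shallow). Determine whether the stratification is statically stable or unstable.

ΔT = 23.0 − 24.8 = -1.8 K and ΔS = 39.91 − 40.05 = -0.14 psu (deep − shallow).
−αΔT = 1.98 × 10⁻⁴; βΔS = -1.12 × 10⁻⁴; sum Δρ/ρ₀ = 8.60 × 10⁻⁵.
Δρ/ρ₀ > 0, so Δρ > 0: deeper water is denser → statically stable.

stable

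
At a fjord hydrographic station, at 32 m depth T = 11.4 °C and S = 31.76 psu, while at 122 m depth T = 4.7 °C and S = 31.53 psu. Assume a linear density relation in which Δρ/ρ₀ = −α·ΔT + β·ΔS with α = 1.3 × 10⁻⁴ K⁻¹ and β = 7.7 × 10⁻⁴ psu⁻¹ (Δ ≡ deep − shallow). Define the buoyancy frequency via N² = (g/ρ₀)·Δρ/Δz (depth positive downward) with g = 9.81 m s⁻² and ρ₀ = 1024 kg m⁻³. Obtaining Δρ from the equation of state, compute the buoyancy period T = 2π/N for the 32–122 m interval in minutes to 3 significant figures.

12.0 min

ΔT = -6.7 K, ΔS = -0.23 psu (deep − shallow).
Δρ/ρ₀ = −αΔT + βΔS = 8.71 × 10⁻⁴ − 1.771 × 10⁻⁴ = 6.939 × 10⁻⁴, so Δρ ≈ 0.7106 kg m⁻³.
N² = (g/ρ₀)·Δρ/Δz = g·(Δρ/ρ₀)/Δz = 9.81 × 6.939 × 10⁻⁴ / 90 = 7.5635 × 10⁻⁵ s⁻².
N = √(7.5635 × 10⁻⁵) = 8.6968 × 10⁻³ rad s⁻¹ → T = 2π/N = 722.47 s = 12.041 min ≈ 12.0 min.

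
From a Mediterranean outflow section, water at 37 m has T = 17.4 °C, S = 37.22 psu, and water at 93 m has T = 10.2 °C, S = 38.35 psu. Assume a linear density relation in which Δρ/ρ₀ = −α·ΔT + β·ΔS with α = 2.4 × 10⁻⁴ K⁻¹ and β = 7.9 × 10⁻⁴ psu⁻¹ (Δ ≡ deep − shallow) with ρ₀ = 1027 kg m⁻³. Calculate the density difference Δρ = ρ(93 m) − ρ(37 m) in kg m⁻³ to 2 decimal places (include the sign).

+2.69 kg m⁻³

ΔT = -7.2 K, ΔS = +1.13 psu (deep − shallow).
Δρ/ρ₀ = −(2.4 × 10⁻⁴)(-7.2) + (7.9 × 10⁻⁴)(+1.13) = 2.6207 × 10⁻³.
Δρ = 1027 × (2.6207 × 10⁻³) = +2.69 kg m⁻³.
Positive Δρ: denser below, stable.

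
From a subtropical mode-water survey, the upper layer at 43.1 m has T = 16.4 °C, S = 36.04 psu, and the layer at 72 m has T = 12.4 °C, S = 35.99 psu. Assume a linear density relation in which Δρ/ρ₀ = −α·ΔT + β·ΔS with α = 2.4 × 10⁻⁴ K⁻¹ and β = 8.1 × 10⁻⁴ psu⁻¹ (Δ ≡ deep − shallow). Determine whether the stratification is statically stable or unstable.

stable

ΔT = 12.4 − 16.4 = -4.0 K and ΔS = 35.99 − 36.04 = -0.05 psu (deep − shallow).
−αΔT = 9.60 × 10⁻⁴; βΔS = -4.05 × 10⁻⁵; sum Δρ/ρ₀ = 9.195 × 10⁻⁴.
Δρ/ρ₀ > 0, so Δρ > 0: deeper water is denser → statically stable.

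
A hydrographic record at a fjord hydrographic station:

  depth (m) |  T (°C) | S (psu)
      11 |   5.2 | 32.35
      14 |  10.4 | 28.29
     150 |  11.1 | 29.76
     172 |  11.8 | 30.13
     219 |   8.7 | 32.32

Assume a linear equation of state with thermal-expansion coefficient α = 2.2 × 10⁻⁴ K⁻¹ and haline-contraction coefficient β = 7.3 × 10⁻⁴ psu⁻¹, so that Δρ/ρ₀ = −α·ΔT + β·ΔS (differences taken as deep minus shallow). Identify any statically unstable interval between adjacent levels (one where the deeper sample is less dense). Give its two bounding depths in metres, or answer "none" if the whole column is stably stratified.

11–14 m

Evaluate Δρ/ρ₀ = −αΔT + βΔS across each adjacent pair:
  11–14 m: −αΔT+βΔS = −(2.2 × 10⁻⁴)(+5.2)+(7.3 × 10⁻⁴)(-4.06) = -4.1 × 10⁻³ → UNSTABLE
  14–150 m: −αΔT+βΔS = −(2.2 × 10⁻⁴)(+0.7)+(7.3 × 10⁻⁴)(+1.47) = 9.2 × 10⁻⁴ → stable
  150–172 m: −αΔT+βΔS = −(2.2 × 10⁻⁴)(+0.7)+(7.3 × 10⁻⁴)(+0.37) = 1.2 × 10⁻⁴ → stable
  172–219 m: −αΔT+βΔS = −(2.2 × 10⁻⁴)(-3.1)+(7.3 × 10⁻⁴)(+2.19) = 2.3 × 10⁻³ → stable
The 11–14 m interval has Δρ < 0: lighter water underlies denser water.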